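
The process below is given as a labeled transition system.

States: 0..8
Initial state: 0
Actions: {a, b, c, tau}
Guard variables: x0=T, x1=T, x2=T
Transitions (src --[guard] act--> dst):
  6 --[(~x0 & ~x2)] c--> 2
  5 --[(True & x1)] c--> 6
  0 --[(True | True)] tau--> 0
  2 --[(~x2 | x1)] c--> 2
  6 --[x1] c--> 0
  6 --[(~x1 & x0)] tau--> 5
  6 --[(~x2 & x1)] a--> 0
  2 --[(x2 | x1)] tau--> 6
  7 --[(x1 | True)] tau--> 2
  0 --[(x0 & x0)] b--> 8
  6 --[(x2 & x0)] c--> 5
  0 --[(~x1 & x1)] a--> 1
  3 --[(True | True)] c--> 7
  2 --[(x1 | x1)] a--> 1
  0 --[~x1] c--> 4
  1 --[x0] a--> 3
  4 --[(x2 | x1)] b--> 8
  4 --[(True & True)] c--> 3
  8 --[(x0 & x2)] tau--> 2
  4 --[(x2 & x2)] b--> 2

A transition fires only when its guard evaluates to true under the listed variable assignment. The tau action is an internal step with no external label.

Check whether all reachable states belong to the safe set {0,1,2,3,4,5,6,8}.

Answer: INVARIANT VIOLATED at state 7

Working:
Inv-set: {0,1,2,3,4,5,6,8}
Reach set: {0,1,2,3,5,6,7,8}
  0: ✓
  1: ✓
  2: ✓
  3: ✓
  5: ✓
  6: ✓
  7: VIOLATES
  8: ✓
witness against invariant: b·tau·a·a·c → 7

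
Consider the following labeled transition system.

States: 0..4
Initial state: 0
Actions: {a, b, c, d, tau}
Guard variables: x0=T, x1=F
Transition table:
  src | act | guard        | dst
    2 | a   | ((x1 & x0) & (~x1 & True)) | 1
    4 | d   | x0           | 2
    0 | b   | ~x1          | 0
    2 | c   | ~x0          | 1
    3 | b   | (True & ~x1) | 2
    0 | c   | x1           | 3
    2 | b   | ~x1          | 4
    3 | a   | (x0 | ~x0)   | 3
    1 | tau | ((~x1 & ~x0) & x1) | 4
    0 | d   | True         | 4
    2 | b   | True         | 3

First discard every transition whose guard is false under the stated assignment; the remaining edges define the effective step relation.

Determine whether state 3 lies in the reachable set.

After dropping false guards: 7 live edges.
Layer 0: {0}
Layer 1: {4}  cumulative {0,4}
Layer 2: {2}  cumulative {0,2,4}
Layer 3: {3}  cumulative {0,2,3,4}
Reach set: {0,2,3,4}
Path to 3: d·d·b

Answer: REACHABLE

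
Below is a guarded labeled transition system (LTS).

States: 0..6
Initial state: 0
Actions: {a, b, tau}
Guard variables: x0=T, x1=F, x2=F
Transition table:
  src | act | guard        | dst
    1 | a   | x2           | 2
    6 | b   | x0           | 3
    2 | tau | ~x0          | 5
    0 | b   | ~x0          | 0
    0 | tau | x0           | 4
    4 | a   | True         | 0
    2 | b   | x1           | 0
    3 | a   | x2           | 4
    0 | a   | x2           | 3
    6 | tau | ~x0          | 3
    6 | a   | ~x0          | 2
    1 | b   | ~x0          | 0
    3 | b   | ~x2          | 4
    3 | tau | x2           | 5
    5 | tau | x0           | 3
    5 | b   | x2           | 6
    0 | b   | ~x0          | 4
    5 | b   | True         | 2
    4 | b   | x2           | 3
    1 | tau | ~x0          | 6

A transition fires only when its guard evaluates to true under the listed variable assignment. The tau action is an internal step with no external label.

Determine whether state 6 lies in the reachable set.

Answer: UNREACHABLE

Analysis:
After dropping false guards: 6 live edges.
Layer 0: {0}
Layer 1: {4}  cumulative {0,4}
Reachable = {0,4}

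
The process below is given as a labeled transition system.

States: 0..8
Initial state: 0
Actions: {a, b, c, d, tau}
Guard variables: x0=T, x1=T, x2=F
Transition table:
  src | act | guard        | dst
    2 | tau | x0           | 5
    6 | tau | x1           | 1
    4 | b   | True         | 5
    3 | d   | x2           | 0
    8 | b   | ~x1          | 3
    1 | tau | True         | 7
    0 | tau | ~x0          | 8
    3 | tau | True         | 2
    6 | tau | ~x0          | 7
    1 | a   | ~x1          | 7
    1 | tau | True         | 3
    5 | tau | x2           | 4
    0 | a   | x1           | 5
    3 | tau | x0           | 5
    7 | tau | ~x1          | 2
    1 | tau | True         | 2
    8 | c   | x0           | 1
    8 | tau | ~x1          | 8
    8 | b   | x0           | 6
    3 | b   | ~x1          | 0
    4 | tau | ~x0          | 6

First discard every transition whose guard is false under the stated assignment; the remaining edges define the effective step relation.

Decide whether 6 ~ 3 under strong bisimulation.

Answer: NOT BISIMILAR

Analysis:
Refine partition for ~:
  round 0: {{0,1,2,3,4,5,6,7,8}}
  round 1: {{0},{1,2,3,6},{4},{5,7},{8}}
  round 2: {{0},{1,3},{2},{4},{5,7},{6},{8}}
  round 3: {{0},{1},{2},{3},{4},{5,7},{6},{8}}
8 equivalence class(es) (converged in 4)
[6]={6}  [3]={3}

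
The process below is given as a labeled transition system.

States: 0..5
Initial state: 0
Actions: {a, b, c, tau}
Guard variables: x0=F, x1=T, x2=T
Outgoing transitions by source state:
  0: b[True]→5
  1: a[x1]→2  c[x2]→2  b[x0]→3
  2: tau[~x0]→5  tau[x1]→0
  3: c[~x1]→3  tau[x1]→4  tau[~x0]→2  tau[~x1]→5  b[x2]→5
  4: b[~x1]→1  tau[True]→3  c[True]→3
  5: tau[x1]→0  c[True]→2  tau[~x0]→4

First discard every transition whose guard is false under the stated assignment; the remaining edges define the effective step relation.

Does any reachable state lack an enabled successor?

Answer: DEADLOCK-FREE

Trace:
Reachable = {0,2,3,4,5}
  0: b→5  [1 out]
  2: tau→0  tau→5  [2 out]
  3: b→5  tau→2  tau→4  [3 out]
  4: c→3  tau→3  [2 out]
  5: c→2  tau→0  tau→4  [3 out]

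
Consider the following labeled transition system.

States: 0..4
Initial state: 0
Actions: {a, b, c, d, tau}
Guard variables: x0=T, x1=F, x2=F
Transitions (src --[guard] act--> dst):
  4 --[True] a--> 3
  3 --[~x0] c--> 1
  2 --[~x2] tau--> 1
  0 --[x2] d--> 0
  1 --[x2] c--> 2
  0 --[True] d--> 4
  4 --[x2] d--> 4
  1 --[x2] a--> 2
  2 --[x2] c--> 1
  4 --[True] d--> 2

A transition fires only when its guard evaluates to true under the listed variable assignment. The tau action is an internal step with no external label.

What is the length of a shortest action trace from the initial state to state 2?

Answer: 2

Working:
Breadth-first toward 2:
  L0 = {0}
  L1 = {4}
  L2 = {2,3}
2 enters at depth 2; path d·d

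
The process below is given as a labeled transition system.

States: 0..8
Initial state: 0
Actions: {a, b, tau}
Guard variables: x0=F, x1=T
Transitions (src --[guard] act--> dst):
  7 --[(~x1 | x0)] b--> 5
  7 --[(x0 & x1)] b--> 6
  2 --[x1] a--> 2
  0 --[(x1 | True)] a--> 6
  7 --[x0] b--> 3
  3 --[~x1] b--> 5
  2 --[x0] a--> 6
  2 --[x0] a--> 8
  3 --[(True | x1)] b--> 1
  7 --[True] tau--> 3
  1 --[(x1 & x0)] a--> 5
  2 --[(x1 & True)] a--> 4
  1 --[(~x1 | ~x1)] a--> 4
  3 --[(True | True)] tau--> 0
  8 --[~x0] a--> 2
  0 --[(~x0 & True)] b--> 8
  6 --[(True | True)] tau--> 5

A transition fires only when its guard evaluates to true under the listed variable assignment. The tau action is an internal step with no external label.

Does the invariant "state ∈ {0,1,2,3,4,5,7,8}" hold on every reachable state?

Answer: INVARIANT VIOLATED at state 6

Trace:
Allowed set {0,1,2,3,4,5,7,8}
Reach set: {0,2,4,5,6,8}
  0: ok
  2: ok
  4: ok
  5: ok
  6: VIOLATES
  8: ok
reach 6 via a — violates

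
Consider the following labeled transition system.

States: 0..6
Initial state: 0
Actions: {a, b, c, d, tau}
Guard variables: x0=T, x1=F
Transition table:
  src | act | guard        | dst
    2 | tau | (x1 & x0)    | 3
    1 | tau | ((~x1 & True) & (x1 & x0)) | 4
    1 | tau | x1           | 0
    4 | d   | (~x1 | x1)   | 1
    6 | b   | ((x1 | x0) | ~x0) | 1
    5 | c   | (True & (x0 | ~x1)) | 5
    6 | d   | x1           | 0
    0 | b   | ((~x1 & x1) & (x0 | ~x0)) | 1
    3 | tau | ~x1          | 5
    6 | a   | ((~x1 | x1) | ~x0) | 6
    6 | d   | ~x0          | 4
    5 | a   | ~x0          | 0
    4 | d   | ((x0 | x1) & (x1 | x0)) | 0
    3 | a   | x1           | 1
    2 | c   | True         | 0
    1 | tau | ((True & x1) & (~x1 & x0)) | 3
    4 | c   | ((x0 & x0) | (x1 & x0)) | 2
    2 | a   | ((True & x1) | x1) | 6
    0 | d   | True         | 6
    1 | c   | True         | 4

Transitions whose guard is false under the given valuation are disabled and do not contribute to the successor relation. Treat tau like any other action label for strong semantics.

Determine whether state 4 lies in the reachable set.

Guard filter leaves 10 enabled edge(s).
Layer 0: {0}
Layer 1: {6}  total {0,6}
Layer 2: {1}  total {0,1,6}
Layer 3: {4}  total {0,1,4,6}
Layer 4: {2}  total {0,1,2,4,6}
R = {0,1,2,4,6}
trace reaching 4: d·b·c

Answer: REACHABLE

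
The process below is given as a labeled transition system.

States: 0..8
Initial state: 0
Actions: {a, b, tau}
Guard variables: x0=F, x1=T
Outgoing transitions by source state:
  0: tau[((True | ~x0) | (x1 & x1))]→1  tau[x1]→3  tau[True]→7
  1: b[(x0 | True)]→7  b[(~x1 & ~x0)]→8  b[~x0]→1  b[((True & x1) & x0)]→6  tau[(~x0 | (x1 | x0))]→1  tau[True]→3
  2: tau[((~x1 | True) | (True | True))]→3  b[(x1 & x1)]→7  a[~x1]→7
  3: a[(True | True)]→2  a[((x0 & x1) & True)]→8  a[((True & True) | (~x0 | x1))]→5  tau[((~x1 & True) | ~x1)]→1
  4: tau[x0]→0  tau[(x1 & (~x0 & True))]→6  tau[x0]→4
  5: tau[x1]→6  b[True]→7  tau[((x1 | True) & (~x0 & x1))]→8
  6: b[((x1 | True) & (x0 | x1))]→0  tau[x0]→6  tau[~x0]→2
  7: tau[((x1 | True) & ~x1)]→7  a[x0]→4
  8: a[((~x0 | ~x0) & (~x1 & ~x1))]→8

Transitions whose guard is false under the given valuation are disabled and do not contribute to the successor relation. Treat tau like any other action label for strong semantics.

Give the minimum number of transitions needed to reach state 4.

Answer: UNREACHABLE

Working:
Layered search for 4:
  depth 0: {0}
  depth 1: {1,3,7}
  depth 2: {2,5}
  depth 3: {6,8}
4 never appears.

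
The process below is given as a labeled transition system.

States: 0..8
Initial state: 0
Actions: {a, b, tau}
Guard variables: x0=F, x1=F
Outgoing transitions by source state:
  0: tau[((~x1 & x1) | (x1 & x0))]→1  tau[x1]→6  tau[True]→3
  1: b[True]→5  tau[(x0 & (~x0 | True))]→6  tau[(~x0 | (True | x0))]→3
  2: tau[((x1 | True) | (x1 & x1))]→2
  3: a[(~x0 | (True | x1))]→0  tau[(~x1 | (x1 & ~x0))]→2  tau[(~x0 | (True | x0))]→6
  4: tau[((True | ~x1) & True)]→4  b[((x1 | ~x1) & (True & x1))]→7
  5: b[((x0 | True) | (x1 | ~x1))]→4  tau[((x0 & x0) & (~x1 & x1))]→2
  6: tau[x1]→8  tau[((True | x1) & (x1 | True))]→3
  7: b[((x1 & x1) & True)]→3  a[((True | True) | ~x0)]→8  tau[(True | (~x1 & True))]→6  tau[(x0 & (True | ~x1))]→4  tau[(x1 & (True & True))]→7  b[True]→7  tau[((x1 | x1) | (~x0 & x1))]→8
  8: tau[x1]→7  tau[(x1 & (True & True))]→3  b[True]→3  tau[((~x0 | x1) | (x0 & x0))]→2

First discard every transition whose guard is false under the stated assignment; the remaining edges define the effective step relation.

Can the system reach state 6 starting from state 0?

15 transition(s) survive guard evaluation.
Layer 0: {0}
Layer 1: {3}  cumulative {0,3}
Layer 2: {2,6}  cumulative {0,2,3,6}
Reachable = {0,2,3,6}
witness 6: tau·tau

Answer: REACHABLE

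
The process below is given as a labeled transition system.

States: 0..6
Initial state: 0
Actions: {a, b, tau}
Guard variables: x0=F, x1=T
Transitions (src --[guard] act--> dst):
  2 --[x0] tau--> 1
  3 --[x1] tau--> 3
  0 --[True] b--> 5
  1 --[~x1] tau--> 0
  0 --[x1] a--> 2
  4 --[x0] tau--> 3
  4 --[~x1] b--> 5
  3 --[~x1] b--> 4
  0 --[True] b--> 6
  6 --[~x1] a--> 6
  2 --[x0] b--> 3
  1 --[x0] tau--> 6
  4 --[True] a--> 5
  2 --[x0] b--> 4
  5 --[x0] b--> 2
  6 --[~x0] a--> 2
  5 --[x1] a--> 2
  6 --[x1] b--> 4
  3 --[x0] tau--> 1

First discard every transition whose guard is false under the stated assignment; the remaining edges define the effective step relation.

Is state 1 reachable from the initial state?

Answer: UNREACHABLE

Analysis:
After dropping false guards: 8 live edges.
depth 0: {0}
depth 1: {2,5,6}  now seen {0,2,5,6}
depth 2: {4}  now seen {0,2,4,5,6}
Reachable = {0,2,4,5,6}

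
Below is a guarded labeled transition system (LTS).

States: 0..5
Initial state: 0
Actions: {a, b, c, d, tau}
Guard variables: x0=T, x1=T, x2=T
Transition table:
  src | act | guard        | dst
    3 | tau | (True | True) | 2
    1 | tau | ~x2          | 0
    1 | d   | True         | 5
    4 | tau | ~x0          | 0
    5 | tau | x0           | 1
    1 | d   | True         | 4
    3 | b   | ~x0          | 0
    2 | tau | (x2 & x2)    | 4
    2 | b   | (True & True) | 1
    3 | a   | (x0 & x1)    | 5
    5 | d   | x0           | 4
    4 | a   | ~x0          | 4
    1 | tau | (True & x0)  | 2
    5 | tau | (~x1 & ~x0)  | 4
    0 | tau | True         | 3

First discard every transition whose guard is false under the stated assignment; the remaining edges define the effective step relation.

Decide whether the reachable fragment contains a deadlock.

Answer: DEADLOCK at state 4

Working:
R = {0,1,2,3,4,5}
  0: tau→3  [deg 1]
  1: d→4  d→5  tau→2  [deg 3]
  2: b→1  tau→4  [deg 2]
  3: a→5  tau→2  [deg 2]
  4: ∅  [STUCK]
  5: d→4  tau→1  [deg 2]
Path to 4: tau·tau·tau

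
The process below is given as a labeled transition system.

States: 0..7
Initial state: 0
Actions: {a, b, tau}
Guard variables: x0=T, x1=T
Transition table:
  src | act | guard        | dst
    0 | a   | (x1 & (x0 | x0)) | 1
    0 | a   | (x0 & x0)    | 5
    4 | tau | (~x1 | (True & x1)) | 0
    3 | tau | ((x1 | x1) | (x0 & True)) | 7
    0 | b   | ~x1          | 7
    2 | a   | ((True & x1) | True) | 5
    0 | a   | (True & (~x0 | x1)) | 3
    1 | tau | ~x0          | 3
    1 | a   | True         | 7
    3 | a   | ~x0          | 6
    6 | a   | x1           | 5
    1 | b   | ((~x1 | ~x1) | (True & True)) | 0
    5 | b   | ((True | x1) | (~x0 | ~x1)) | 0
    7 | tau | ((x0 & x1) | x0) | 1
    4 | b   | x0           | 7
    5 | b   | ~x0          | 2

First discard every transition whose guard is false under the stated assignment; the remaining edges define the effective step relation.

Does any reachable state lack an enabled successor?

Answer: DEADLOCK-FREE

Trace:
Reach set: {0,1,3,5,7}
  0: a→1  a→3  a→5  [deg 3]
  1: a→7  b→0  [deg 2]
  3: tau→7  [deg 1]
  5: b→0  [deg 1]
  7: tau→1  [deg 1]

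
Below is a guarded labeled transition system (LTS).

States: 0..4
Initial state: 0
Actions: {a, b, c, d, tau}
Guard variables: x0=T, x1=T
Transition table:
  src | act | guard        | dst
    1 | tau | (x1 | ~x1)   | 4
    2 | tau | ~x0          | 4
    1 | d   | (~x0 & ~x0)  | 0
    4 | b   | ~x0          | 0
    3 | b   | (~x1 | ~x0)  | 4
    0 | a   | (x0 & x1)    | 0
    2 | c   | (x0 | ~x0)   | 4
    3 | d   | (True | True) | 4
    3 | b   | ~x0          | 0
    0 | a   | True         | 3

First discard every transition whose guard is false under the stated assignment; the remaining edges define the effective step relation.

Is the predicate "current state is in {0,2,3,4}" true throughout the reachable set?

Answer: INVARIANT HOLDS

Analysis:
Inv-set: {0,2,3,4}
R = {0,3,4}
  0: safe
  3: safe
  4: safe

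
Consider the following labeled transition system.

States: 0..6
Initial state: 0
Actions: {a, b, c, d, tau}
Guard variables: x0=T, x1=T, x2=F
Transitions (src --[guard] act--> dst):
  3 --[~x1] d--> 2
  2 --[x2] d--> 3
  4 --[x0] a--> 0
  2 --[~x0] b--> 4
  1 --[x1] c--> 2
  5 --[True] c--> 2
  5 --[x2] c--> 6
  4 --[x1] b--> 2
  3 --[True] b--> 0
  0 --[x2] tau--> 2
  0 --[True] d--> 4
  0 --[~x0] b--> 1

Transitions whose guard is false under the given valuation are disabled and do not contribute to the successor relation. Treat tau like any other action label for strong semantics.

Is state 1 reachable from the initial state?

Answer: UNREACHABLE

Working:
Guard filter leaves 6 enabled edge(s).
depth 0: {0}
depth 1: {4}  total {0,4}
depth 2: {2}  total {0,2,4}
Reach set: {0,2,4}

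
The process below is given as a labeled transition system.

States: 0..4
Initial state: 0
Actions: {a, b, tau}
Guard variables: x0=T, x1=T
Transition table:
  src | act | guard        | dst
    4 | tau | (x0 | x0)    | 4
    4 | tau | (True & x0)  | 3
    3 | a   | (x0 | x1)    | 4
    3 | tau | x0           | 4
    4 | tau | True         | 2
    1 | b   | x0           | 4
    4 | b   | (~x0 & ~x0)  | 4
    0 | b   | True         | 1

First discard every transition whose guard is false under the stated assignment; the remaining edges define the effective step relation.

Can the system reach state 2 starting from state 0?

Answer: REACHABLE

Working:
Guard filter leaves 7 enabled edge(s).
L0 = {0}
L1 = {1}  total {0,1}
L2 = {4}  total {0,1,4}
L3 = {2,3}  total {0,1,2,3,4}
Reachable = {0,1,2,3,4}
Path to 2: b·b·tau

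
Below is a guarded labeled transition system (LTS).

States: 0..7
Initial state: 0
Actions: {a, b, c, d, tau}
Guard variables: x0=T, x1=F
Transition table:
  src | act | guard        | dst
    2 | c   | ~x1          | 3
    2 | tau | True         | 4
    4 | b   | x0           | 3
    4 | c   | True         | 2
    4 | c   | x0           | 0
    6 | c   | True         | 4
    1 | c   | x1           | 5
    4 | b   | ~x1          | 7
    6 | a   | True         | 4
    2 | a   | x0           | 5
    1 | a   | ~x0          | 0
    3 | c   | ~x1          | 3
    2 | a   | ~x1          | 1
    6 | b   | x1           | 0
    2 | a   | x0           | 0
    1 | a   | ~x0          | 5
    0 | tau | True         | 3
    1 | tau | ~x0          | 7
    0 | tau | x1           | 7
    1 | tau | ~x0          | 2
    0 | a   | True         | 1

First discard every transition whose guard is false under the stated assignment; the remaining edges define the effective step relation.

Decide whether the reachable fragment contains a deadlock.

Answer: DEADLOCK at state 1

Analysis:
Reach set: {0,1,3}
  0: a→1  tau→3  [deg 2]
  1: ∅  [deadlock]
  3: c→3  [deg 1]
trace reaching 1: a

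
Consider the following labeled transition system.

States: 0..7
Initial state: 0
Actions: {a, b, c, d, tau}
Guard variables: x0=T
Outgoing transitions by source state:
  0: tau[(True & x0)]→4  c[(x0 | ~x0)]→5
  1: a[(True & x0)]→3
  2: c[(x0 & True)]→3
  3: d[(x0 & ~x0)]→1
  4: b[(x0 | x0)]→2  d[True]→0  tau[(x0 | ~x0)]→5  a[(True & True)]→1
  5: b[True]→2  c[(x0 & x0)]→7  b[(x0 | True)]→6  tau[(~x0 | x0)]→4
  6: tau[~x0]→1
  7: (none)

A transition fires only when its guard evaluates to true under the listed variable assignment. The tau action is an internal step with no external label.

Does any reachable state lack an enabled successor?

Answer: DEADLOCK at state 3

Working:
R = {0,1,2,3,4,5,6,7}
  0: c→5  tau→4  [deg 2]
  1: a→3  [deg 1]
  2: c→3  [deg 1]
  3: ∅  [STUCK]
  4: a→1  b→2  d→0  tau→5  [deg 4]
  5: b→2  b→6  c→7  tau→4  [deg 4]
  6: ∅  [STUCK]
  7: ∅  [STUCK]
witness 3: tau·b·c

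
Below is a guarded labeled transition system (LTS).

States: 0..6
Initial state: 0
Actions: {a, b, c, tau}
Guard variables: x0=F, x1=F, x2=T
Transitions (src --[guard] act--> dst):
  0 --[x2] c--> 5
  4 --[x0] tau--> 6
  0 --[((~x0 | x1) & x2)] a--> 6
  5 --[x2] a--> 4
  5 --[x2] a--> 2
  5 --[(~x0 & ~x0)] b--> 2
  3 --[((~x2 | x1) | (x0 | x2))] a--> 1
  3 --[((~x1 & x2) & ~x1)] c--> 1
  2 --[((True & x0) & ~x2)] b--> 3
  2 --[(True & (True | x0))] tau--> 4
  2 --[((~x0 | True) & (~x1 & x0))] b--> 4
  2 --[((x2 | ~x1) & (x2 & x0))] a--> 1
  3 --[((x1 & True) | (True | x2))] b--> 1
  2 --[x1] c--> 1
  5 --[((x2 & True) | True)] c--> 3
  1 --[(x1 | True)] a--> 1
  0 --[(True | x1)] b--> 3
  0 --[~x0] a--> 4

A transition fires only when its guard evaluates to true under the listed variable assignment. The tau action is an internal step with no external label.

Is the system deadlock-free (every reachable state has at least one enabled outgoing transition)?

Reachable = {0,1,2,3,4,5,6}
  0: a→4  a→6  b→3  c→5  [deg 4]
  1: a→1  [deg 1]
  2: tau→4  [deg 1]
  3: a→1  b→1  c→1  [deg 3]
  4: ∅  [STUCK]
  5: a→2  a→4  b→2  c→3  [deg 4]
  6: ∅  [STUCK]
Path to 4: a

Answer: DEADLOCK at state 4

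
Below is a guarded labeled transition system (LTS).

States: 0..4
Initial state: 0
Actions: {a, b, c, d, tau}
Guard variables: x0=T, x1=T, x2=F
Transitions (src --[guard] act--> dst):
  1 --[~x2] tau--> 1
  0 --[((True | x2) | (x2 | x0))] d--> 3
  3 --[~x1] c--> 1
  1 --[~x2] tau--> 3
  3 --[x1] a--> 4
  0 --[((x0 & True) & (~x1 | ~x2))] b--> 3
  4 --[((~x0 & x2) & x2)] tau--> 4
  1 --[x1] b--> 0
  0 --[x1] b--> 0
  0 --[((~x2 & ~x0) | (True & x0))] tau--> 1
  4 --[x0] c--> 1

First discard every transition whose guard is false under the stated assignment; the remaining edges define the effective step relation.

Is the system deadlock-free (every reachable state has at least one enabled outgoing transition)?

Answer: DEADLOCK-FREE

Working:
R = {0,1,3,4}
  0: b→0  b→3  d→3  tau→1  [4 out]
  1: b→0  tau→1  tau→3  [3 out]
  3: a→4  [1 out]
  4: c→1  [1 out]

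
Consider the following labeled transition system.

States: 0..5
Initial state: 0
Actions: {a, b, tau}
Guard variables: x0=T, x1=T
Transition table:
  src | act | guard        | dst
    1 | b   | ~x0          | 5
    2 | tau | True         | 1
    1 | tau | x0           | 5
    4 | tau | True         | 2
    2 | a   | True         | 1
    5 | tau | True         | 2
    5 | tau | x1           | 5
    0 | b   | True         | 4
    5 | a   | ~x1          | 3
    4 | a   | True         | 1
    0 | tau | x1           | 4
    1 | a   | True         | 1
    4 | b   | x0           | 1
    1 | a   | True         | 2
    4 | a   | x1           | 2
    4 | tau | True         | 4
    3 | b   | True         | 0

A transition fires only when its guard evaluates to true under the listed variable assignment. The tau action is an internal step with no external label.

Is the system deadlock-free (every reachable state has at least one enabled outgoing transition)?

R = {0,1,2,4,5}
  0: b→4  tau→4  [deg 2]
  1: a→1  a→2  tau→5  [deg 3]
  2: a→1  tau→1  [deg 2]
  4: a→1  a→2  b→1  tau→2  tau→4  [deg 5]
  5: tau→2  tau→5  [deg 2]

Answer: DEADLOCK-FREE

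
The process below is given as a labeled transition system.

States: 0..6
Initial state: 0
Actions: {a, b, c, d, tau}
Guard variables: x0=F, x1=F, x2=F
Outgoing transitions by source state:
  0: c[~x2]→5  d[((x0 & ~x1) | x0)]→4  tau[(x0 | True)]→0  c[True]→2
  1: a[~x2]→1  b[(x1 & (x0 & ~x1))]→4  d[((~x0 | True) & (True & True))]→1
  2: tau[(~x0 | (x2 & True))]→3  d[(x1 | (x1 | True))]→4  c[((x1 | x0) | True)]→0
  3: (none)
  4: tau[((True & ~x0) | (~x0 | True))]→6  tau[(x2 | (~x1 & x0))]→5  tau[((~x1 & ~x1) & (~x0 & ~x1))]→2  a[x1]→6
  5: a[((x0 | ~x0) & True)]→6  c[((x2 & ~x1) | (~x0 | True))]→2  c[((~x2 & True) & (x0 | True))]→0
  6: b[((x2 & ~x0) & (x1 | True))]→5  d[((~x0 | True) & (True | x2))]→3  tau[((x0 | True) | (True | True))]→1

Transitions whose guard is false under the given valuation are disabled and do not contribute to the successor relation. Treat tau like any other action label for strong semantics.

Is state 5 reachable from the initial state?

Answer: REACHABLE

Working:
15 transition(s) survive guard evaluation.
Layer 0: {0}
Layer 1: {2,5}  cumulative {0,2,5}
Layer 2: {3,4,6}  cumulative {0,2,3,4,5,6}
Layer 3: {1}  cumulative {0,1,2,3,4,5,6}
R = {0,1,2,3,4,5,6}
trace reaching 5: c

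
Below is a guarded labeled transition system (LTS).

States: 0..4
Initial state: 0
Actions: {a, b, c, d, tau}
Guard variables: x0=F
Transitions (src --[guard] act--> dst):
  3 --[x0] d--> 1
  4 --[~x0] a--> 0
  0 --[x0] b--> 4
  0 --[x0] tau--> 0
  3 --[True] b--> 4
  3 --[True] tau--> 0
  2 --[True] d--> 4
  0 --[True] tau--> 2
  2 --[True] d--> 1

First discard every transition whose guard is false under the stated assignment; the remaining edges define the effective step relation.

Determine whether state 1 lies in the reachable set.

After dropping false guards: 6 live edges.
L0 = {0}
L1 = {2}  cumulative {0,2}
L2 = {1,4}  cumulative {0,1,2,4}
Reachable = {0,1,2,4}
witness 1: tau·d

Answer: REACHABLE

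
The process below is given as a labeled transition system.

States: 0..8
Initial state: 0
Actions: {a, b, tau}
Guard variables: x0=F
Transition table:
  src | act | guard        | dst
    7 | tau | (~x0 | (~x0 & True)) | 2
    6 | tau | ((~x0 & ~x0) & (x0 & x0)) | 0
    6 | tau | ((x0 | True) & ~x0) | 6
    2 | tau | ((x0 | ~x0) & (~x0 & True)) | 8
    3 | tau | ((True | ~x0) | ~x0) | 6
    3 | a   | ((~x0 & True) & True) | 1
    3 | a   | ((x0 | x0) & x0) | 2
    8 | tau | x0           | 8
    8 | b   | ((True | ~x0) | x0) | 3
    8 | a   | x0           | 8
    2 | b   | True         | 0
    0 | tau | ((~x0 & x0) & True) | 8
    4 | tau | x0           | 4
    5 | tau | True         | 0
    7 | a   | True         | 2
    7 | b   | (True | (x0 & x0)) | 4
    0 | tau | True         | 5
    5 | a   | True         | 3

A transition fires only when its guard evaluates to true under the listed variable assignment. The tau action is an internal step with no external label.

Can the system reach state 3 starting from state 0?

Answer: REACHABLE

Trace:
12 transition(s) survive guard evaluation.
Layer 0: {0}
Layer 1: {5}  now seen {0,5}
Layer 2: {3}  now seen {0,3,5}
Layer 3: {1,6}  now seen {0,1,3,5,6}
Reachable = {0,1,3,5,6}
witness 3: tau·a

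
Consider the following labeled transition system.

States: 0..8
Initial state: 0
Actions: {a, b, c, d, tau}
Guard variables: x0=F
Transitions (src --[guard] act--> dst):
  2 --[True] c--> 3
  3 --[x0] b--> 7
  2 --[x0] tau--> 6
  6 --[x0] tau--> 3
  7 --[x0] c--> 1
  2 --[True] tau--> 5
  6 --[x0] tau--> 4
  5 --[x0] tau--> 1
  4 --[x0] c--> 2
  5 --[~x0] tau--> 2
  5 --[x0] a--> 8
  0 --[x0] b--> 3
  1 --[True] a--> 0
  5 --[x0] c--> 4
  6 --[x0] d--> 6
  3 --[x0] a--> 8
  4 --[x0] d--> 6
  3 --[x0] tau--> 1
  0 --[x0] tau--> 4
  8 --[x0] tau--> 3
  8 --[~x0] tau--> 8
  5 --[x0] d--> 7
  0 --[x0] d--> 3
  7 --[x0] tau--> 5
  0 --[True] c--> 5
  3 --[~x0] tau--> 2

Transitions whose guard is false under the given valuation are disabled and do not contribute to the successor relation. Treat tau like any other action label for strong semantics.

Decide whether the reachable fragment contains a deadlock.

Answer: DEADLOCK-FREE

Analysis:
Reachable = {0,2,3,5}
  0: c→5  [1 exit(s)]
  2: c→3  tau→5  [2 exit(s)]
  3: tau→2  [1 exit(s)]
  5: tau→2  [1 exit(s)]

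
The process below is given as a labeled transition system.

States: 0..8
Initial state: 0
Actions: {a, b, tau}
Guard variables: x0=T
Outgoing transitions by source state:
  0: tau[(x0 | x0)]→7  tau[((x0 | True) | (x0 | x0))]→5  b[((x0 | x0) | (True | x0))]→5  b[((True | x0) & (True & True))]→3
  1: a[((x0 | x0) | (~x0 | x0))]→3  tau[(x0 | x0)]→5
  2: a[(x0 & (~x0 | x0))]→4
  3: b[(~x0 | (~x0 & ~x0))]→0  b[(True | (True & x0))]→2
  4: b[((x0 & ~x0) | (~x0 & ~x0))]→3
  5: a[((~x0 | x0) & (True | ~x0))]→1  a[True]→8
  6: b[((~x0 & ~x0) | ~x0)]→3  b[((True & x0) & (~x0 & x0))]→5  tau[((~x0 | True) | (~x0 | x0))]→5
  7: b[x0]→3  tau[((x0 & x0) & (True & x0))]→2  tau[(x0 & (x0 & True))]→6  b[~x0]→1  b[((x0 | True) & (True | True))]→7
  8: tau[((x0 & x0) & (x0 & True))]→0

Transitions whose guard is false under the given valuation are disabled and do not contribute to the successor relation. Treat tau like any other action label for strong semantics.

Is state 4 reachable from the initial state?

Answer: REACHABLE

Working:
16 transition(s) survive guard evaluation.
L0 = {0}
L1 = {3,5,7}  total {0,3,5,7}
L2 = {1,2,6,8}  total {0,1,2,3,5,6,7,8}
L3 = {4}  total {0,1,2,3,4,5,6,7,8}
R = {0,1,2,3,4,5,6,7,8}
witness 4: tau·tau·a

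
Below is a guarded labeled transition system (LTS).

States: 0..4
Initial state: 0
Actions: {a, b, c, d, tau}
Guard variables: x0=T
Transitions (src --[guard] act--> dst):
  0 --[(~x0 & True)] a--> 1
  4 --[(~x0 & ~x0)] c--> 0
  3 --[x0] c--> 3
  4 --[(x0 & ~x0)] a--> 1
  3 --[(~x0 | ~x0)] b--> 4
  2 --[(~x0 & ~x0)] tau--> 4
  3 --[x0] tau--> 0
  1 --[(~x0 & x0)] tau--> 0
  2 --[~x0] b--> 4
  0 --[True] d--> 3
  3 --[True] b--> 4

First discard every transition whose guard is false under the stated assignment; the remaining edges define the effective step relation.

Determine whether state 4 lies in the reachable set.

After dropping false guards: 4 live edges.
depth 0: {0}
depth 1: {3}  now seen {0,3}
depth 2: {4}  now seen {0,3,4}
R = {0,3,4}
Path to 4: d·b

Answer: REACHABLE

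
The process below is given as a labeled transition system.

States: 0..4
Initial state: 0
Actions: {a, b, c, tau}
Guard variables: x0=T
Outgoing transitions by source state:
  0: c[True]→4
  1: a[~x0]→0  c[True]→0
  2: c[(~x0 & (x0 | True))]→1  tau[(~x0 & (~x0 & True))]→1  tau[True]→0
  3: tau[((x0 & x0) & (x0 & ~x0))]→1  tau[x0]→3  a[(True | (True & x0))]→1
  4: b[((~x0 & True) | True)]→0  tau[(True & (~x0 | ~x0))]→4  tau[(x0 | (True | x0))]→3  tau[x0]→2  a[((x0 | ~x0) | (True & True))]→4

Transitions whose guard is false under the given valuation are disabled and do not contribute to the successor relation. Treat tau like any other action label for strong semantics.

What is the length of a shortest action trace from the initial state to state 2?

Answer: 2

Working:
BFS to 2:
  L0 = {0}
  L1 = {4}
  L2 = {2,3}
2 enters at depth 2; path c·tau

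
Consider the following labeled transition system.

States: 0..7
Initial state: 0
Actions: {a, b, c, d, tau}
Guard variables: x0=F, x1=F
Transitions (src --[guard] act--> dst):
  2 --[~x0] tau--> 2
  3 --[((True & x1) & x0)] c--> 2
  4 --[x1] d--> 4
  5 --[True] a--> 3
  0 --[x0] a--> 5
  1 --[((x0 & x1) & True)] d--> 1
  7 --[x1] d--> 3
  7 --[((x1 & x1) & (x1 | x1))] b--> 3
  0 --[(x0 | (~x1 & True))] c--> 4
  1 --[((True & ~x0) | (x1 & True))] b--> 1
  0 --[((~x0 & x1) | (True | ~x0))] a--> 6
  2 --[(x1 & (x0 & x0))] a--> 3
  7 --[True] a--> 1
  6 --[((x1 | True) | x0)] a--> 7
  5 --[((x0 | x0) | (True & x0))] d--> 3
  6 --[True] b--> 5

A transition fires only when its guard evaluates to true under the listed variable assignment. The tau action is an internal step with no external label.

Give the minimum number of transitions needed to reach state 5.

Breadth-first toward 5:
  Layer 0: {0}
  Layer 1: {4,6}
  Layer 2: {5,7}
depth(5)=2, e.g. a·b

Answer: 2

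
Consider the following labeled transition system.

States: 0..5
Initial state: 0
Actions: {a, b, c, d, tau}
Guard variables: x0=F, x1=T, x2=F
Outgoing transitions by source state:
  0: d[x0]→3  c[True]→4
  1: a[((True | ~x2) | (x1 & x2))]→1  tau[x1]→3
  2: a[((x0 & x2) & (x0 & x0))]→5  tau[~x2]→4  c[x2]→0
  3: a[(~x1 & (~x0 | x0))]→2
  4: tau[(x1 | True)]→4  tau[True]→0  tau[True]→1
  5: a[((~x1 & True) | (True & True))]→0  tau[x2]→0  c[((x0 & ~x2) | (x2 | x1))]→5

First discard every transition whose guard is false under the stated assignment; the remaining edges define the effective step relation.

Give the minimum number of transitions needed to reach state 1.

Answer: 2

Working:
BFS to 1:
  depth 0: {0}
  depth 1: {4}
  depth 2: {1}
1 enters at depth 2; path c·tau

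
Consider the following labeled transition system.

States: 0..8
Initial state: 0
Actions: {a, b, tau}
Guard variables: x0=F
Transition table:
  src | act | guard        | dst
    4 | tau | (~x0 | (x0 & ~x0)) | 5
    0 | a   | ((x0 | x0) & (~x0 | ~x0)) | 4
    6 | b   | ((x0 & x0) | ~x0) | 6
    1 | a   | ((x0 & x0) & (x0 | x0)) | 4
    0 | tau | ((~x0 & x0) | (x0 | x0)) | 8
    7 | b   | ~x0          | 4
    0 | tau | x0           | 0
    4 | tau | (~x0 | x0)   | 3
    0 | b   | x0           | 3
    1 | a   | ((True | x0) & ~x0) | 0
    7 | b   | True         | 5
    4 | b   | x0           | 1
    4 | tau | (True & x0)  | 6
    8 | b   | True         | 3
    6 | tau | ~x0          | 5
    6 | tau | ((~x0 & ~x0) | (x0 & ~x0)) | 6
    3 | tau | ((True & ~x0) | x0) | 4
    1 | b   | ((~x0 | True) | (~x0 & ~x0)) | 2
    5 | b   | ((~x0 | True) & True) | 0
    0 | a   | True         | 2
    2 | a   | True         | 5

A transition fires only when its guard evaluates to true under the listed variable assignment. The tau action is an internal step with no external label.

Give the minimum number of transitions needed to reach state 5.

BFS to 5:
  L0 = {0}
  L1 = {2}
  L2 = {5}
5 enters at depth 2; path a·a

Answer: 2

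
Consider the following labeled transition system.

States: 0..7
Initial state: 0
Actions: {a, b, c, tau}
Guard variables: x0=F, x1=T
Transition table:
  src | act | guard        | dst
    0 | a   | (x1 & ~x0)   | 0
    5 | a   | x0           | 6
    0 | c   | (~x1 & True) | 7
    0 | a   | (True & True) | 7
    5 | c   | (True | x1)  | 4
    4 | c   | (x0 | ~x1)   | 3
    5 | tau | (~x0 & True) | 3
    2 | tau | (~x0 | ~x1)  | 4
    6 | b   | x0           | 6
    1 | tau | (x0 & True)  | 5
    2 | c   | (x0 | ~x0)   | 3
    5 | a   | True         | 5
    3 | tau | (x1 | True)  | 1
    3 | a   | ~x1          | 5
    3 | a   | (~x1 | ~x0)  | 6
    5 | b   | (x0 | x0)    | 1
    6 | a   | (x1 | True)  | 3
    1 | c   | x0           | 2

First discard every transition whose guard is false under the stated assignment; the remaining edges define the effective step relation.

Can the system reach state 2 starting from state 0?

Answer: UNREACHABLE

Trace:
10 transition(s) survive guard evaluation.
depth 0: {0}
depth 1: {7}  total {0,7}
R = {0,7}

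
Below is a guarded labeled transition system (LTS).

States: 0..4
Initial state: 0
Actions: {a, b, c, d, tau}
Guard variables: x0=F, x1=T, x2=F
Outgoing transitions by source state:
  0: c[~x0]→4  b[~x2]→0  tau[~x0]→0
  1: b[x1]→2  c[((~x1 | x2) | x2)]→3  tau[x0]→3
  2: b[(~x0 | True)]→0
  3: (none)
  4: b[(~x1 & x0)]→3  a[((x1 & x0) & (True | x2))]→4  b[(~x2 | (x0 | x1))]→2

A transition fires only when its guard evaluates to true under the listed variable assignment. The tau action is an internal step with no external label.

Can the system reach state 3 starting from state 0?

Guard filter leaves 6 enabled edge(s).
L0 = {0}
L1 = {4}  cumulative {0,4}
L2 = {2}  cumulative {0,2,4}
Reachable = {0,2,4}

Answer: UNREACHABLE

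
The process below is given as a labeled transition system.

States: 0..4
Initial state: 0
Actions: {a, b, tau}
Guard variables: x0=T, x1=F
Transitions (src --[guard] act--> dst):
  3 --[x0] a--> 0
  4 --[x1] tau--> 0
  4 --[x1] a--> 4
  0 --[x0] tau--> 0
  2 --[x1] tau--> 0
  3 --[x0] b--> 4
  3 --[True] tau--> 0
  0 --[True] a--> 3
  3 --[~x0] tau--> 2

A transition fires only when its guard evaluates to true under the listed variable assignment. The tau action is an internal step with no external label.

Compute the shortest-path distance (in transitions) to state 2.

Answer: UNREACHABLE

Analysis:
Breadth-first toward 2:
  depth 0: {0}
  depth 1: {3}
  depth 2: {4}
2 never appears.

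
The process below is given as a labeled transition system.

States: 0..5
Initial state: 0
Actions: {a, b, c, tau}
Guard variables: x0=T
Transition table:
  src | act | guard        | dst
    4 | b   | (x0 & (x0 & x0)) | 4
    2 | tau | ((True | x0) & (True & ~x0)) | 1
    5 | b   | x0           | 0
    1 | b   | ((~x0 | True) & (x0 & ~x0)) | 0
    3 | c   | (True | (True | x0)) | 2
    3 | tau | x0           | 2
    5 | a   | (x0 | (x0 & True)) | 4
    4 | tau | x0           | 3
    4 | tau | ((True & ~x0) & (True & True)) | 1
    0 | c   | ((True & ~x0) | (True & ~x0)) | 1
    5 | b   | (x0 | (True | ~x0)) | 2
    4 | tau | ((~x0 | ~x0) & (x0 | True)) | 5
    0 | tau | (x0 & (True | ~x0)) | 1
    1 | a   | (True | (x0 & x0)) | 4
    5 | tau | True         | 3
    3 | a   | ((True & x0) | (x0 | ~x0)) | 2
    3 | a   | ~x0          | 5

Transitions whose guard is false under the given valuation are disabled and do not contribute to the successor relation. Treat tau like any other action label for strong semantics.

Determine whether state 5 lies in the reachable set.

Guard filter leaves 11 enabled edge(s).
L0 = {0}
L1 = {1}  cumulative {0,1}
L2 = {4}  cumulative {0,1,4}
L3 = {3}  cumulative {0,1,3,4}
L4 = {2}  cumulative {0,1,2,3,4}
Reachable = {0,1,2,3,4}

Answer: UNREACHABLE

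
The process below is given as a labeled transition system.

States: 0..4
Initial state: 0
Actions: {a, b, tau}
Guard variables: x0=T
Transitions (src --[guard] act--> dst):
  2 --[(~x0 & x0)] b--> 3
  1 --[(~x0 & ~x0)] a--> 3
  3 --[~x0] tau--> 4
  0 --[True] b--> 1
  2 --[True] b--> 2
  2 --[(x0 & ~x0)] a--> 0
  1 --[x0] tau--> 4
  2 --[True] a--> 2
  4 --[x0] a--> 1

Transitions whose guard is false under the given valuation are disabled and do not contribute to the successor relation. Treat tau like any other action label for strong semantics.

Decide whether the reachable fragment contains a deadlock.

Reachable = {0,1,4}
  0: b→1  [deg 1]
  1: tau→4  [deg 1]
  4: a→1  [deg 1]

Answer: DEADLOCK-FREE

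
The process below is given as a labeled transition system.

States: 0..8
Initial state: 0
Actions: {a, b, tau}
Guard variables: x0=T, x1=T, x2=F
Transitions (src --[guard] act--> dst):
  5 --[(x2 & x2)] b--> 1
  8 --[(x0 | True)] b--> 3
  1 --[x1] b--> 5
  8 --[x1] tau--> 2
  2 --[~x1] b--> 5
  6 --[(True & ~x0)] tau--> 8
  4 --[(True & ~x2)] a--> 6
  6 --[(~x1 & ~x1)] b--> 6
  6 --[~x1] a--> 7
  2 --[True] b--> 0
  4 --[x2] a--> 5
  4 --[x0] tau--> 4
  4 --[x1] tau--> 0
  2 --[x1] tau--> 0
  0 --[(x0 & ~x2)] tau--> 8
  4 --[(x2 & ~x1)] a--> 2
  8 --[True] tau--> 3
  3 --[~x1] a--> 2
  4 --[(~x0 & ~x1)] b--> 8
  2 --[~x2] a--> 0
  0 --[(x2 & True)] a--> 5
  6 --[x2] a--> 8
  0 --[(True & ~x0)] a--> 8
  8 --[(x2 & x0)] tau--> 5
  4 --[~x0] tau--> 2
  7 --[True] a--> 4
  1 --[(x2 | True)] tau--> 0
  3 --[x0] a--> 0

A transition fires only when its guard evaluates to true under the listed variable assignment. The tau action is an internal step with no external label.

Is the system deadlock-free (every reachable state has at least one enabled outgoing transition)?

Answer: DEADLOCK-FREE

Analysis:
Reach set: {0,2,3,8}
  0: tau→8  [1 exit(s)]
  2: a→0  b→0  tau→0  [3 exit(s)]
  3: a→0  [1 exit(s)]
  8: b→3  tau→2  tau→3  [3 exit(s)]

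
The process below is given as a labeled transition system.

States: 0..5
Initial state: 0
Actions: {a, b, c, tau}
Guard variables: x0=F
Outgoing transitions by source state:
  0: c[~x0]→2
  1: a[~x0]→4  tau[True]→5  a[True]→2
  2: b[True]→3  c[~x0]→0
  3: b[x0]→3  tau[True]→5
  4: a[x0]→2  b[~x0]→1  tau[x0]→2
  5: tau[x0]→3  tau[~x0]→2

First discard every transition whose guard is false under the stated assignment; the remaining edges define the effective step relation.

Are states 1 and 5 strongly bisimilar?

Bisimulation quotient by refinement:
  round 0: {{0,1,2,3,4,5}}
  round 1: {{0},{1},{2},{3,5},{4}}
  round 2: {{0},{1},{2},{3},{4},{5}}
stable after 3 split(s): 6 block(s)
class of 1: {1}; class of 5: {5}

Answer: NOT BISIMILAR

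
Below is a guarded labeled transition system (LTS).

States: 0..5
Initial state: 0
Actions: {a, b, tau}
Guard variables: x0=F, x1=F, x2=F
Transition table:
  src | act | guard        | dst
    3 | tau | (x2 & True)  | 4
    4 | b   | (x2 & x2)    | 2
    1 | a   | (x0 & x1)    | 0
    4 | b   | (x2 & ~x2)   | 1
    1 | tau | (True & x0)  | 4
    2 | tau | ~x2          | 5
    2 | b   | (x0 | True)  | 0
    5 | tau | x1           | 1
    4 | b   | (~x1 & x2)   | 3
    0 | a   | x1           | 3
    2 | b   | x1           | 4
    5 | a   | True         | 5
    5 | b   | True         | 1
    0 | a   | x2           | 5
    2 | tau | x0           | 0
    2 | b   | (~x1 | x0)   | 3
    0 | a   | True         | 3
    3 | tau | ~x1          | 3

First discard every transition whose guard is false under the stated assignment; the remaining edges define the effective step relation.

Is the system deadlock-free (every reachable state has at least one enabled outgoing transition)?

Reach set: {0,3}
  0: a→3  [1 exit(s)]
  3: tau→3  [1 exit(s)]

Answer: DEADLOCK-FREE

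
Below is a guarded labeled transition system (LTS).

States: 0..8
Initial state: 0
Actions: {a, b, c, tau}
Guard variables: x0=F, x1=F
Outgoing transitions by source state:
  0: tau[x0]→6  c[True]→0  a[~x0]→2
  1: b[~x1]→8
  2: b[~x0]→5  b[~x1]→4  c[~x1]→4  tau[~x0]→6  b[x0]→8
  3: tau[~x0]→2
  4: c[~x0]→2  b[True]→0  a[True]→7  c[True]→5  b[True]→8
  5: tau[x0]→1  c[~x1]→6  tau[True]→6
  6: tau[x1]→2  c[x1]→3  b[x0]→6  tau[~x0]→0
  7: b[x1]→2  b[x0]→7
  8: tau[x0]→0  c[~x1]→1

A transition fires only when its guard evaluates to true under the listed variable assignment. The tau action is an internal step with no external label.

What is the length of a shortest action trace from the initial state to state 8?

Answer: 3

Trace:
Breadth-first toward 8:
  depth 0: {0}
  depth 1: {2}
  depth 2: {4,5,6}
  depth 3: {7,8}
depth(8)=3, e.g. a·b·b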